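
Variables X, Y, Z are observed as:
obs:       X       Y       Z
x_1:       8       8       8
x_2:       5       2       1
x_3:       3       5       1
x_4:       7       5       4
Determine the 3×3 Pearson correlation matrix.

Step 1 — column means:
  mean(X) = (8 + 5 + 3 + 7) / 4 = 23/4 = 5.75
  mean(Y) = (8 + 2 + 5 + 5) / 4 = 20/4 = 5
  mean(Z) = (8 + 1 + 1 + 4) / 4 = 14/4 = 3.5

Step 2 — sample variances and covariances s[i,j] = (1/(n-1)) · Σ_k (x_{k,i} - mean_i) · (x_{k,j} - mean_j), with n-1 = 3:
  s[X,X] = ((2.25)·(2.25) + (-0.75)·(-0.75) + (-2.75)·(-2.75) + (1.25)·(1.25)) / 3 = 14.75/3 = 4.9167
  s[X,Y] = ((2.25)·(3) + (-0.75)·(-3) + (-2.75)·(0) + (1.25)·(0)) / 3 = 9/3 = 3
  s[X,Z] = ((2.25)·(4.5) + (-0.75)·(-2.5) + (-2.75)·(-2.5) + (1.25)·(0.5)) / 3 = 19.5/3 = 6.5
  s[Y,Y] = ((3)·(3) + (-3)·(-3) + (0)·(0) + (0)·(0)) / 3 = 18/3 = 6
  s[Y,Z] = ((3)·(4.5) + (-3)·(-2.5) + (0)·(-2.5) + (0)·(0.5)) / 3 = 21/3 = 7
  s[Z,Z] = ((4.5)·(4.5) + (-2.5)·(-2.5) + (-2.5)·(-2.5) + (0.5)·(0.5)) / 3 = 33/3 = 11
  Sample standard deviations s_i = √(s[i,i]):
  s(X) = √(4.9167) = 2.2174
  s(Y) = √(6) = 2.4495
  s(Z) = √(11) = 3.3166

Step 3 — r_{ij} = s_{ij} / (s_i · s_j):
  r[X,X] = 1 (diagonal).
  r[X,Y] = 3 / (2.2174 · 2.4495) = 3 / 5.4314 = 0.5523
  r[X,Z] = 6.5 / (2.2174 · 3.3166) = 6.5 / 7.3541 = 0.8839
  r[Y,Y] = 1 (diagonal).
  r[Y,Z] = 7 / (2.4495 · 3.3166) = 7 / 8.124 = 0.8616
  r[Z,Z] = 1 (diagonal).

R is symmetric with unit diagonal. Assembling:

R = [[1, 0.5523, 0.8839],
 [0.5523, 1, 0.8616],
 [0.8839, 0.8616, 1]]


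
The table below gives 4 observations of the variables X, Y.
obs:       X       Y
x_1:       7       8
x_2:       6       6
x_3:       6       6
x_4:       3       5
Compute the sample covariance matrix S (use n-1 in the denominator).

Step 1 — column means:
  mean(X) = (7 + 6 + 6 + 3) / 4 = 22/4 = 5.5
  mean(Y) = (8 + 6 + 6 + 5) / 4 = 25/4 = 6.25

Step 2 — sample covariance S[i,j] = (1/(n-1)) · Σ_k (x_{k,i} - mean_i) · (x_{k,j} - mean_j), with n-1 = 3.
  S[X,X] = ((1.5)·(1.5) + (0.5)·(0.5) + (0.5)·(0.5) + (-2.5)·(-2.5)) / 3 = 9/3 = 3
  S[X,Y] = ((1.5)·(1.75) + (0.5)·(-0.25) + (0.5)·(-0.25) + (-2.5)·(-1.25)) / 3 = 5.5/3 = 1.8333
  S[Y,Y] = ((1.75)·(1.75) + (-0.25)·(-0.25) + (-0.25)·(-0.25) + (-1.25)·(-1.25)) / 3 = 4.75/3 = 1.5833

S is symmetric (S[j,i] = S[i,j]). Assembling:

S = [[3, 1.8333],
 [1.8333, 1.5833]]


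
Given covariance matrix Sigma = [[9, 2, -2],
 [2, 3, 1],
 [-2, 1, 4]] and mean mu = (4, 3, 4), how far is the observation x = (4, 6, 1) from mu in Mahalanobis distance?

Step 1 — centre the observation: (x - mu) = (0, 3, -3).

Step 2 — invert Sigma (cofactor / det for 3×3, or solve directly):
  Sigma^{-1} = [[0.1746, -0.1587, 0.127],
 [-0.1587, 0.5079, -0.2063],
 [0.127, -0.2063, 0.3651]].

Step 3 — form the quadratic (x - mu)^T · Sigma^{-1} · (x - mu):
  Sigma^{-1} · (x - mu) = (-0.8571, 2.1429, -1.7143).
  (x - mu)^T · [Sigma^{-1} · (x - mu)] = (0)·(-0.8571) + (3)·(2.1429) + (-3)·(-1.7143) = 11.5714.

Step 4 — take square root: d = √(11.5714) ≈ 3.4017.

d(x, mu) = √(11.5714) ≈ 3.4017


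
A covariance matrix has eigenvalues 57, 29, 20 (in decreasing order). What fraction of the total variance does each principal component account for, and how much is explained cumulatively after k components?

Step 1 — total variance = trace(Sigma) = Σ λ_i = 57 + 29 + 20 = 106.

Step 2 — fraction explained by component i = λ_i / Σ λ:
  PC1: 57/106 = 0.5377
  PC2: 29/106 = 0.2736
  PC3: 20/106 = 0.1887

Step 3 — cumulative fraction after k components = (λ_1 + ... + λ_k) / Σ λ:
  k = 1: 57/106 = 0.5377
  k = 2: (57 + 29)/106 = 86/106 = 0.8113
  k = 3: (57 + 29 + 20)/106 = 106/106 = 1

Summary (fraction, with percent):

explained: PC1 0.5377 (53.77%), PC2 0.2736 (27.36%), PC3 0.1887 (18.87%);  cumulative: 0.5377, 0.8113, 1


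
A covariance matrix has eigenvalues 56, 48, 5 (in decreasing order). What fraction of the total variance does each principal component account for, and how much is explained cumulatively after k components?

Step 1 — total variance = trace(Sigma) = Σ λ_i = 56 + 48 + 5 = 109.

Step 2 — fraction explained by component i = λ_i / Σ λ:
  PC1: 56/109 = 0.5138
  PC2: 48/109 = 0.4404
  PC3: 5/109 = 0.0459

Step 3 — cumulative fraction after k components = (λ_1 + ... + λ_k) / Σ λ:
  k = 1: 56/109 = 0.5138
  k = 2: (56 + 48)/109 = 104/109 = 0.9541
  k = 3: (56 + 48 + 5)/109 = 109/109 = 1

Summary (fraction, with percent):

explained: PC1 0.5138 (51.38%), PC2 0.4404 (44.04%), PC3 0.0459 (4.59%);  cumulative: 0.5138, 0.9541, 1


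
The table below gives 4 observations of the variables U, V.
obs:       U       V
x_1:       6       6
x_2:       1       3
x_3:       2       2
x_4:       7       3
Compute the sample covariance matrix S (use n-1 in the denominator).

Step 1 — column means:
  mean(U) = (6 + 1 + 2 + 7) / 4 = 16/4 = 4
  mean(V) = (6 + 3 + 2 + 3) / 4 = 14/4 = 3.5

Step 2 — sample covariance S[i,j] = (1/(n-1)) · Σ_k (x_{k,i} - mean_i) · (x_{k,j} - mean_j), with n-1 = 3.
  S[U,U] = ((2)·(2) + (-3)·(-3) + (-2)·(-2) + (3)·(3)) / 3 = 26/3 = 8.6667
  S[U,V] = ((2)·(2.5) + (-3)·(-0.5) + (-2)·(-1.5) + (3)·(-0.5)) / 3 = 8/3 = 2.6667
  S[V,V] = ((2.5)·(2.5) + (-0.5)·(-0.5) + (-1.5)·(-1.5) + (-0.5)·(-0.5)) / 3 = 9/3 = 3

S is symmetric (S[j,i] = S[i,j]). Assembling:

S = [[8.6667, 2.6667],
 [2.6667, 3]]


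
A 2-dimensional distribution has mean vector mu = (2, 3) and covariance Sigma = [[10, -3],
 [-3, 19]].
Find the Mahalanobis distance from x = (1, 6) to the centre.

Step 1 — centre the observation: (x - mu) = (-1, 3).

Step 2 — invert Sigma. det(Sigma) = 10·19 - (-3)² = 181.
  Sigma^{-1} = (1/det) · [[d, -b], [-b, a]] = [[0.105, 0.0166],
 [0.0166, 0.0552]].

Step 3 — form the quadratic (x - mu)^T · Sigma^{-1} · (x - mu):
  Sigma^{-1} · (x - mu) = (-0.0552, 0.1492).
  (x - mu)^T · [Sigma^{-1} · (x - mu)] = (-1)·(-0.0552) + (3)·(0.1492) = 0.5028.

Step 4 — take square root: d = √(0.5028) ≈ 0.7091.

d(x, mu) = √(0.5028) ≈ 0.7091


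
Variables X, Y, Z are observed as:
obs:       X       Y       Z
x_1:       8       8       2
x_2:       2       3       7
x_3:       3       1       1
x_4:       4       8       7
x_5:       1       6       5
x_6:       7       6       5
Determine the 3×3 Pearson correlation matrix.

Step 1 — column means:
  mean(X) = (8 + 2 + 3 + 4 + 1 + 7) / 6 = 25/6 = 4.1667
  mean(Y) = (8 + 3 + 1 + 8 + 6 + 6) / 6 = 32/6 = 5.3333
  mean(Z) = (2 + 7 + 1 + 7 + 5 + 5) / 6 = 27/6 = 4.5

Step 2 — sample variances and covariances s[i,j] = (1/(n-1)) · Σ_k (x_{k,i} - mean_i) · (x_{k,j} - mean_j), with n-1 = 5:
  s[X,X] = ((3.8333)·(3.8333) + (-2.1667)·(-2.1667) + (-1.1667)·(-1.1667) + (-0.1667)·(-0.1667) + (-3.1667)·(-3.1667) + (2.8333)·(2.8333)) / 5 = 38.8333/5 = 7.7667
  s[X,Y] = ((3.8333)·(2.6667) + (-2.1667)·(-2.3333) + (-1.1667)·(-4.3333) + (-0.1667)·(2.6667) + (-3.1667)·(0.6667) + (2.8333)·(0.6667)) / 5 = 19.6667/5 = 3.9333
  s[X,Z] = ((3.8333)·(-2.5) + (-2.1667)·(2.5) + (-1.1667)·(-3.5) + (-0.1667)·(2.5) + (-3.1667)·(0.5) + (2.8333)·(0.5)) / 5 = -11.5/5 = -2.3
  s[Y,Y] = ((2.6667)·(2.6667) + (-2.3333)·(-2.3333) + (-4.3333)·(-4.3333) + (2.6667)·(2.6667) + (0.6667)·(0.6667) + (0.6667)·(0.6667)) / 5 = 39.3333/5 = 7.8667
  s[Y,Z] = ((2.6667)·(-2.5) + (-2.3333)·(2.5) + (-4.3333)·(-3.5) + (2.6667)·(2.5) + (0.6667)·(0.5) + (0.6667)·(0.5)) / 5 = 10/5 = 2
  s[Z,Z] = ((-2.5)·(-2.5) + (2.5)·(2.5) + (-3.5)·(-3.5) + (2.5)·(2.5) + (0.5)·(0.5) + (0.5)·(0.5)) / 5 = 31.5/5 = 6.3
  Sample standard deviations s_i = √(s[i,i]):
  s(X) = √(7.7667) = 2.7869
  s(Y) = √(7.8667) = 2.8048
  s(Z) = √(6.3) = 2.51

Step 3 — r_{ij} = s_{ij} / (s_i · s_j):
  r[X,X] = 1 (diagonal).
  r[X,Y] = 3.9333 / (2.7869 · 2.8048) = 3.9333 / 7.8165 = 0.5032
  r[X,Z] = -2.3 / (2.7869 · 2.51) = -2.3 / 6.995 = -0.3288
  r[Y,Y] = 1 (diagonal).
  r[Y,Z] = 2 / (2.8048 · 2.51) = 2 / 7.0399 = 0.2841
  r[Z,Z] = 1 (diagonal).

R is symmetric with unit diagonal. Assembling:

R = [[1, 0.5032, -0.3288],
 [0.5032, 1, 0.2841],
 [-0.3288, 0.2841, 1]]


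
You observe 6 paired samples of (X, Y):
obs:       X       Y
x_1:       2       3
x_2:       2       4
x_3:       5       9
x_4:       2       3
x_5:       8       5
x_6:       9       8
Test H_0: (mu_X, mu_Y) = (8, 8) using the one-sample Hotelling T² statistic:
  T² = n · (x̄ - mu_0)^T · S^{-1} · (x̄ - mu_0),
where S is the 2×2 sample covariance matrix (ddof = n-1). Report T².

Step 1 — sample mean vector:
  mean(X) = (2 + 2 + 5 + 2 + 8 + 9) / 6 = 28/6 = 4.6667
  mean(Y) = (3 + 4 + 9 + 3 + 5 + 8) / 6 = 32/6 = 5.3333
  x̄ = (4.6667, 5.3333),  deviation x̄ - mu_0 = (4.6667, 5.3333) - (8, 8) = (-3.3333, -2.6667).

Step 2 — sample covariance matrix, S[i,j] = (1/(n-1)) · Σ_k (x_{k,i} - mean_i) · (x_{k,j} - mean_j), divisor n-1 = 5:
  S[X,X] = ((-2.6667)·(-2.6667) + (-2.6667)·(-2.6667) + (0.3333)·(0.3333) + (-2.6667)·(-2.6667) + (3.3333)·(3.3333) + (4.3333)·(4.3333)) / 5 = 51.3333/5 = 10.2667
  S[X,Y] = ((-2.6667)·(-2.3333) + (-2.6667)·(-1.3333) + (0.3333)·(3.6667) + (-2.6667)·(-2.3333) + (3.3333)·(-0.3333) + (4.3333)·(2.6667)) / 5 = 27.6667/5 = 5.5333
  S[Y,Y] = ((-2.3333)·(-2.3333) + (-1.3333)·(-1.3333) + (3.6667)·(3.6667) + (-2.3333)·(-2.3333) + (-0.3333)·(-0.3333) + (2.6667)·(2.6667)) / 5 = 33.3333/5 = 6.6667
  S = [[10.2667, 5.5333],
 [5.5333, 6.6667]].

Step 3 — invert S. det(S) = 10.2667·6.6667 - (5.5333)² = 37.8267.
  S^{-1} = (1/det) · [[d, -b], [-b, a]] = [[0.1762, -0.1463],
 [-0.1463, 0.2714]].

Step 4 — quadratic form (x̄ - mu_0)^T · S^{-1} · (x̄ - mu_0):
  S^{-1} · (x̄ - mu_0) = (-0.1974, -0.2362),
  (x̄ - mu_0)^T · [...] = (-3.3333)·(-0.1974) + (-2.6667)·(-0.2362) = 1.2877.

Step 5 — scale by n: T² = 6 · 1.2877 = 7.7265.

T² ≈ 7.7265


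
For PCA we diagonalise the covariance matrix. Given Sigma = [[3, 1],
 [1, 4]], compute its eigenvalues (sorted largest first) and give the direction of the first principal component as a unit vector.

Step 1 — characteristic polynomial of 2×2 Sigma:
  det(Sigma - λI) = λ² - trace · λ + det = 0.
  trace = 3 + 4 = 7, det = 3·4 - (1)² = 11.
Step 2 — discriminant:
  Δ = trace² - 4·det = 49 - 44 = 5.
Step 3 — eigenvalues:
  λ = (trace ± √Δ)/2 = (7 ± 2.2361)/2,
  λ_1 = 4.618,  λ_2 = 2.382.

Step 4 — unit eigenvector for λ_1: solve (Sigma - λ_1 I)v = 0. First row:
  (3 - 4.618)·v_x + (1)·v_y = 0, i.e. (-1.618)·v_x + (1)·v_y = 0,
  so v ∝ (b, λ_1 - a) = (1, 1.618) = u.
  ||u|| = √((1)² + (1.618)²) = √(3.618) ≈ 1.9021,
  v_1 = u/||u|| ≈ (0.5257, 0.8507) (||v_1|| = 1).

λ_1 = 4.618,  λ_2 = 2.382;  v_1 ≈ (0.5257, 0.8507)


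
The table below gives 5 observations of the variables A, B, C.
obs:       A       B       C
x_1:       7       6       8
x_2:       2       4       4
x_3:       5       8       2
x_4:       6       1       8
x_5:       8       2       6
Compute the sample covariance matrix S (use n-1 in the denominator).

Step 1 — column means:
  mean(A) = (7 + 2 + 5 + 6 + 8) / 5 = 28/5 = 5.6
  mean(B) = (6 + 4 + 8 + 1 + 2) / 5 = 21/5 = 4.2
  mean(C) = (8 + 4 + 2 + 8 + 6) / 5 = 28/5 = 5.6

Step 2 — sample covariance S[i,j] = (1/(n-1)) · Σ_k (x_{k,i} - mean_i) · (x_{k,j} - mean_j), with n-1 = 4.
  S[A,A] = ((1.4)·(1.4) + (-3.6)·(-3.6) + (-0.6)·(-0.6) + (0.4)·(0.4) + (2.4)·(2.4)) / 4 = 21.2/4 = 5.3
  S[A,B] = ((1.4)·(1.8) + (-3.6)·(-0.2) + (-0.6)·(3.8) + (0.4)·(-3.2) + (2.4)·(-2.2)) / 4 = -5.6/4 = -1.4
  S[A,C] = ((1.4)·(2.4) + (-3.6)·(-1.6) + (-0.6)·(-3.6) + (0.4)·(2.4) + (2.4)·(0.4)) / 4 = 13.2/4 = 3.3
  S[B,B] = ((1.8)·(1.8) + (-0.2)·(-0.2) + (3.8)·(3.8) + (-3.2)·(-3.2) + (-2.2)·(-2.2)) / 4 = 32.8/4 = 8.2
  S[B,C] = ((1.8)·(2.4) + (-0.2)·(-1.6) + (3.8)·(-3.6) + (-3.2)·(2.4) + (-2.2)·(0.4)) / 4 = -17.6/4 = -4.4
  S[C,C] = ((2.4)·(2.4) + (-1.6)·(-1.6) + (-3.6)·(-3.6) + (2.4)·(2.4) + (0.4)·(0.4)) / 4 = 27.2/4 = 6.8

S is symmetric (S[j,i] = S[i,j]). Assembling:

S = [[5.3, -1.4, 3.3],
 [-1.4, 8.2, -4.4],
 [3.3, -4.4, 6.8]]


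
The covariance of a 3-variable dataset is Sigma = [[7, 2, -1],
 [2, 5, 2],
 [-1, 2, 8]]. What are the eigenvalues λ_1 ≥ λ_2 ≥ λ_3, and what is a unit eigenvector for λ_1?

Step 1 — characteristic polynomial p(λ) = det(λI - Sigma) = λ³ - tr·λ² + c_1·λ - det, where tr = trace, c_1 = sum of the principal 2×2 minors, det = det(Sigma):
  tr = 7 + 5 + 8 = 20,
  c_1 = (7·5 - (2)²) + (7·8 - (-1)²) + (5·8 - (2)²) = 31 + 55 + 36 = 122,
  det = 7·(5·8 - (2)²) - (2)·((2)·8 - (2)·(-1)) + (-1)·((2)·(2) - 5·(-1)) = 7·(36) - (2)·(18) + (-1)·(9) = 207.
  So p(λ) = λ³ - 20λ² + 122λ - 207.
Step 2 — look for an integer root (rational root theorem: any rational root is an integer divisor of 207). Testing λ = 9:
  p(9) = 729 - 1620 + 1098 - 207 = 0  ✓
  Dividing out (λ - 9): p(λ) = (λ - 9)(λ² - 11λ + 23).
Step 3 — remaining eigenvalues from the quadratic λ² - 11λ + 23 = 0:
  Δ = 11² - 4·23 = 121 - 92 = 29,  λ = (11 ± √29)/2 = (11 ± 5.3852)/2 ≈ 8.1926 or 2.8074.
  Sorted: λ_1 = 9,  λ_2 = 8.1926,  λ_3 = 2.8074  (check: sum = 20 = tr ✓).

Step 4 — unit eigenvector for λ_1 = 9: v spans the null space of (Sigma - λ_1 I), whose rows are
  r_1 = (-2, 2, -1),  r_2 = (2, -4, 2),  r_3 = (-1, 2, -1).
  v is orthogonal to every row, so take v ∝ r_1 × r_2 = ((2)·(2) - (-1)·(-4), (-1)·(2) - (-2)·(2), (-2)·(-4) - (2)·(2)) = (0, 2, 4).
  Rescale (divide by 2): u = (0, 1, 2).
  ||u|| = √((0)² + (1)² + (2)²) = √(5) ≈ 2.2361,  v_1 = u/||u|| ≈ (0, 0.4472, 0.8944) (||v_1|| = 1).

λ_1 = 9,  λ_2 = 8.1926,  λ_3 = 2.8074;  v_1 ≈ (0, 0.4472, 0.8944)


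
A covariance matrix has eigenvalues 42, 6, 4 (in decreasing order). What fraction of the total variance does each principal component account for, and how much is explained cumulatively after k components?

Step 1 — total variance = trace(Sigma) = Σ λ_i = 42 + 6 + 4 = 52.

Step 2 — fraction explained by component i = λ_i / Σ λ:
  PC1: 42/52 = 0.8077
  PC2: 6/52 = 0.1154
  PC3: 4/52 = 0.0769

Step 3 — cumulative fraction after k components = (λ_1 + ... + λ_k) / Σ λ:
  k = 1: 42/52 = 0.8077
  k = 2: (42 + 6)/52 = 48/52 = 0.9231
  k = 3: (42 + 6 + 4)/52 = 52/52 = 1

Summary (fraction, with percent):

explained: PC1 0.8077 (80.77%), PC2 0.1154 (11.54%), PC3 0.0769 (7.69%);  cumulative: 0.8077, 0.9231, 1


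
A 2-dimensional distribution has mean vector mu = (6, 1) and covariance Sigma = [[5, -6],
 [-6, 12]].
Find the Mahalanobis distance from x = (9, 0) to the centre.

Step 1 — centre the observation: (x - mu) = (3, -1).

Step 2 — invert Sigma. det(Sigma) = 5·12 - (-6)² = 24.
  Sigma^{-1} = (1/det) · [[d, -b], [-b, a]] = [[0.5, 0.25],
 [0.25, 0.2083]].

Step 3 — form the quadratic (x - mu)^T · Sigma^{-1} · (x - mu):
  Sigma^{-1} · (x - mu) = (1.25, 0.5417).
  (x - mu)^T · [Sigma^{-1} · (x - mu)] = (3)·(1.25) + (-1)·(0.5417) = 3.2083.

Step 4 — take square root: d = √(3.2083) ≈ 1.7912.

d(x, mu) = √(3.2083) ≈ 1.7912


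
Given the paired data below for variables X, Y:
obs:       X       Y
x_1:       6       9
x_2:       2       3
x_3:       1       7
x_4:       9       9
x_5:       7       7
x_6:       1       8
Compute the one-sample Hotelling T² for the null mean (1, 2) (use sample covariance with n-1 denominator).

Step 1 — sample mean vector:
  mean(X) = (6 + 2 + 1 + 9 + 7 + 1) / 6 = 26/6 = 4.3333
  mean(Y) = (9 + 3 + 7 + 9 + 7 + 8) / 6 = 43/6 = 7.1667
  x̄ = (4.3333, 7.1667),  deviation x̄ - mu_0 = (4.3333, 7.1667) - (1, 2) = (3.3333, 5.1667).

Step 2 — sample covariance matrix, S[i,j] = (1/(n-1)) · Σ_k (x_{k,i} - mean_i) · (x_{k,j} - mean_j), divisor n-1 = 5:
  S[X,X] = ((1.6667)·(1.6667) + (-2.3333)·(-2.3333) + (-3.3333)·(-3.3333) + (4.6667)·(4.6667) + (2.6667)·(2.6667) + (-3.3333)·(-3.3333)) / 5 = 59.3333/5 = 11.8667
  S[X,Y] = ((1.6667)·(1.8333) + (-2.3333)·(-4.1667) + (-3.3333)·(-0.1667) + (4.6667)·(1.8333) + (2.6667)·(-0.1667) + (-3.3333)·(0.8333)) / 5 = 18.6667/5 = 3.7333
  S[Y,Y] = ((1.8333)·(1.8333) + (-4.1667)·(-4.1667) + (-0.1667)·(-0.1667) + (1.8333)·(1.8333) + (-0.1667)·(-0.1667) + (0.8333)·(0.8333)) / 5 = 24.8333/5 = 4.9667
  S = [[11.8667, 3.7333],
 [3.7333, 4.9667]].

Step 3 — invert S. det(S) = 11.8667·4.9667 - (3.7333)² = 45.
  S^{-1} = (1/det) · [[d, -b], [-b, a]] = [[0.1104, -0.083],
 [-0.083, 0.2637]].

Step 4 — quadratic form (x̄ - mu_0)^T · S^{-1} · (x̄ - mu_0):
  S^{-1} · (x̄ - mu_0) = (-0.0607, 1.0859),
  (x̄ - mu_0)^T · [...] = (3.3333)·(-0.0607) + (5.1667)·(1.0859) = 5.4081.

Step 5 — scale by n: T² = 6 · 5.4081 = 32.4489.

T² ≈ 32.4489


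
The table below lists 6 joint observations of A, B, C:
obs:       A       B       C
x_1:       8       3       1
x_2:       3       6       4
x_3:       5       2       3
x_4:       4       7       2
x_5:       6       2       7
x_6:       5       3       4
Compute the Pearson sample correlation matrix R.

Step 1 — column means:
  mean(A) = (8 + 3 + 5 + 4 + 6 + 5) / 6 = 31/6 = 5.1667
  mean(B) = (3 + 6 + 2 + 7 + 2 + 3) / 6 = 23/6 = 3.8333
  mean(C) = (1 + 4 + 3 + 2 + 7 + 4) / 6 = 21/6 = 3.5

Step 2 — sample variances and covariances s[i,j] = (1/(n-1)) · Σ_k (x_{k,i} - mean_i) · (x_{k,j} - mean_j), with n-1 = 5:
  s[A,A] = ((2.8333)·(2.8333) + (-2.1667)·(-2.1667) + (-0.1667)·(-0.1667) + (-1.1667)·(-1.1667) + (0.8333)·(0.8333) + (-0.1667)·(-0.1667)) / 5 = 14.8333/5 = 2.9667
  s[A,B] = ((2.8333)·(-0.8333) + (-2.1667)·(2.1667) + (-0.1667)·(-1.8333) + (-1.1667)·(3.1667) + (0.8333)·(-1.8333) + (-0.1667)·(-0.8333)) / 5 = -11.8333/5 = -2.3667
  s[A,C] = ((2.8333)·(-2.5) + (-2.1667)·(0.5) + (-0.1667)·(-0.5) + (-1.1667)·(-1.5) + (0.8333)·(3.5) + (-0.1667)·(0.5)) / 5 = -3.5/5 = -0.7
  s[B,B] = ((-0.8333)·(-0.8333) + (2.1667)·(2.1667) + (-1.8333)·(-1.8333) + (3.1667)·(3.1667) + (-1.8333)·(-1.8333) + (-0.8333)·(-0.8333)) / 5 = 22.8333/5 = 4.5667
  s[B,C] = ((-0.8333)·(-2.5) + (2.1667)·(0.5) + (-1.8333)·(-0.5) + (3.1667)·(-1.5) + (-1.8333)·(3.5) + (-0.8333)·(0.5)) / 5 = -7.5/5 = -1.5
  s[C,C] = ((-2.5)·(-2.5) + (0.5)·(0.5) + (-0.5)·(-0.5) + (-1.5)·(-1.5) + (3.5)·(3.5) + (0.5)·(0.5)) / 5 = 21.5/5 = 4.3
  Sample standard deviations s_i = √(s[i,i]):
  s(A) = √(2.9667) = 1.7224
  s(B) = √(4.5667) = 2.137
  s(C) = √(4.3) = 2.0736

Step 3 — r_{ij} = s_{ij} / (s_i · s_j):
  r[A,A] = 1 (diagonal).
  r[A,B] = -2.3667 / (1.7224 · 2.137) = -2.3667 / 3.6807 = -0.643
  r[A,C] = -0.7 / (1.7224 · 2.0736) = -0.7 / 3.5716 = -0.196
  r[B,B] = 1 (diagonal).
  r[B,C] = -1.5 / (2.137 · 2.0736) = -1.5 / 4.4313 = -0.3385
  r[C,C] = 1 (diagonal).

R is symmetric with unit diagonal. Assembling:

R = [[1, -0.643, -0.196],
 [-0.643, 1, -0.3385],
 [-0.196, -0.3385, 1]]


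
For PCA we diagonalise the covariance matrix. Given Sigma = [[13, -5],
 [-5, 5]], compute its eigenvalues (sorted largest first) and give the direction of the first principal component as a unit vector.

Step 1 — characteristic polynomial of 2×2 Sigma:
  det(Sigma - λI) = λ² - trace · λ + det = 0.
  trace = 13 + 5 = 18, det = 13·5 - (-5)² = 40.
Step 2 — discriminant:
  Δ = trace² - 4·det = 324 - 160 = 164.
Step 3 — eigenvalues:
  λ = (trace ± √Δ)/2 = (18 ± 12.8062)/2,
  λ_1 = 15.4031,  λ_2 = 2.5969.

Step 4 — unit eigenvector for λ_1: solve (Sigma - λ_1 I)v = 0. First row:
  (13 - 15.4031)·v_x + (-5)·v_y = 0, i.e. (-2.4031)·v_x + (-5)·v_y = 0,
  so v ∝ (b, λ_1 - a) = (-5, 2.4031); multiply by -1 so the first entry is positive: u = (5, -2.4031).
  ||u|| = √((5)² + (-2.4031)²) = √(30.775) ≈ 5.5475,
  v_1 = u/||u|| ≈ (0.9013, -0.4332) (||v_1|| = 1).

λ_1 = 15.4031,  λ_2 = 2.5969;  v_1 ≈ (0.9013, -0.4332)


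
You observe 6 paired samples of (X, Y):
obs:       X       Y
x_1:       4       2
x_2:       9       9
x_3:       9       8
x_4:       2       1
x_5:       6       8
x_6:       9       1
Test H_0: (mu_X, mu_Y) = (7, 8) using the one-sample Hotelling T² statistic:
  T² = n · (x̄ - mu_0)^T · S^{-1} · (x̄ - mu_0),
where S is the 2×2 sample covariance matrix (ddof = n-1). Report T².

Step 1 — sample mean vector:
  mean(X) = (4 + 9 + 9 + 2 + 6 + 9) / 6 = 39/6 = 6.5
  mean(Y) = (2 + 9 + 8 + 1 + 8 + 1) / 6 = 29/6 = 4.8333
  x̄ = (6.5, 4.8333),  deviation x̄ - mu_0 = (6.5, 4.8333) - (7, 8) = (-0.5, -3.1667).

Step 2 — sample covariance matrix, S[i,j] = (1/(n-1)) · Σ_k (x_{k,i} - mean_i) · (x_{k,j} - mean_j), divisor n-1 = 5:
  S[X,X] = ((-2.5)·(-2.5) + (2.5)·(2.5) + (2.5)·(2.5) + (-4.5)·(-4.5) + (-0.5)·(-0.5) + (2.5)·(2.5)) / 5 = 45.5/5 = 9.1
  S[X,Y] = ((-2.5)·(-2.8333) + (2.5)·(4.1667) + (2.5)·(3.1667) + (-4.5)·(-3.8333) + (-0.5)·(3.1667) + (2.5)·(-3.8333)) / 5 = 31.5/5 = 6.3
  S[Y,Y] = ((-2.8333)·(-2.8333) + (4.1667)·(4.1667) + (3.1667)·(3.1667) + (-3.8333)·(-3.8333) + (3.1667)·(3.1667) + (-3.8333)·(-3.8333)) / 5 = 74.8333/5 = 14.9667
  S = [[9.1, 6.3],
 [6.3, 14.9667]].

Step 3 — invert S. det(S) = 9.1·14.9667 - (6.3)² = 96.5067.
  S^{-1} = (1/det) · [[d, -b], [-b, a]] = [[0.1551, -0.0653],
 [-0.0653, 0.0943]].

Step 4 — quadratic form (x̄ - mu_0)^T · S^{-1} · (x̄ - mu_0):
  S^{-1} · (x̄ - mu_0) = (0.1292, -0.266),
  (x̄ - mu_0)^T · [...] = (-0.5)·(0.1292) + (-3.1667)·(-0.266) = 0.7776.

Step 5 — scale by n: T² = 6 · 0.7776 = 4.6657.

T² ≈ 4.6657


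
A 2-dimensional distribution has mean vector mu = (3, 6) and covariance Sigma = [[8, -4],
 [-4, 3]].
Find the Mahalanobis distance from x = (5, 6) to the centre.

Step 1 — centre the observation: (x - mu) = (2, 0).

Step 2 — invert Sigma. det(Sigma) = 8·3 - (-4)² = 8.
  Sigma^{-1} = (1/det) · [[d, -b], [-b, a]] = [[0.375, 0.5],
 [0.5, 1]].

Step 3 — form the quadratic (x - mu)^T · Sigma^{-1} · (x - mu):
  Sigma^{-1} · (x - mu) = (0.75, 1).
  (x - mu)^T · [Sigma^{-1} · (x - mu)] = (2)·(0.75) + (0)·(1) = 1.5.

Step 4 — take square root: d = √(1.5) ≈ 1.2247.

d(x, mu) = √(1.5) ≈ 1.2247


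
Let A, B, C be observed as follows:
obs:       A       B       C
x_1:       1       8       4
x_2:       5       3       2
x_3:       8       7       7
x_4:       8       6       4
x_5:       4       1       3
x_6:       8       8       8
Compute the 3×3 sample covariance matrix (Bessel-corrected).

Step 1 — column means:
  mean(A) = (1 + 5 + 8 + 8 + 4 + 8) / 6 = 34/6 = 5.6667
  mean(B) = (8 + 3 + 7 + 6 + 1 + 8) / 6 = 33/6 = 5.5
  mean(C) = (4 + 2 + 7 + 4 + 3 + 8) / 6 = 28/6 = 4.6667

Step 2 — sample covariance S[i,j] = (1/(n-1)) · Σ_k (x_{k,i} - mean_i) · (x_{k,j} - mean_j), with n-1 = 5.
  S[A,A] = ((-4.6667)·(-4.6667) + (-0.6667)·(-0.6667) + (2.3333)·(2.3333) + (2.3333)·(2.3333) + (-1.6667)·(-1.6667) + (2.3333)·(2.3333)) / 5 = 41.3333/5 = 8.2667
  S[A,B] = ((-4.6667)·(2.5) + (-0.6667)·(-2.5) + (2.3333)·(1.5) + (2.3333)·(0.5) + (-1.6667)·(-4.5) + (2.3333)·(2.5)) / 5 = 8/5 = 1.6
  S[A,C] = ((-4.6667)·(-0.6667) + (-0.6667)·(-2.6667) + (2.3333)·(2.3333) + (2.3333)·(-0.6667) + (-1.6667)·(-1.6667) + (2.3333)·(3.3333)) / 5 = 19.3333/5 = 3.8667
  S[B,B] = ((2.5)·(2.5) + (-2.5)·(-2.5) + (1.5)·(1.5) + (0.5)·(0.5) + (-4.5)·(-4.5) + (2.5)·(2.5)) / 5 = 41.5/5 = 8.3
  S[B,C] = ((2.5)·(-0.6667) + (-2.5)·(-2.6667) + (1.5)·(2.3333) + (0.5)·(-0.6667) + (-4.5)·(-1.6667) + (2.5)·(3.3333)) / 5 = 24/5 = 4.8
  S[C,C] = ((-0.6667)·(-0.6667) + (-2.6667)·(-2.6667) + (2.3333)·(2.3333) + (-0.6667)·(-0.6667) + (-1.6667)·(-1.6667) + (3.3333)·(3.3333)) / 5 = 27.3333/5 = 5.4667

S is symmetric (S[j,i] = S[i,j]). Assembling:

S = [[8.2667, 1.6, 3.8667],
 [1.6, 8.3, 4.8],
 [3.8667, 4.8, 5.4667]]


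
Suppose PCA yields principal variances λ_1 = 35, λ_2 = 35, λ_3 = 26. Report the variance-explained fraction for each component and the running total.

Step 1 — total variance = trace(Sigma) = Σ λ_i = 35 + 35 + 26 = 96.

Step 2 — fraction explained by component i = λ_i / Σ λ:
  PC1: 35/96 = 0.3646
  PC2: 35/96 = 0.3646
  PC3: 26/96 = 0.2708

Step 3 — cumulative fraction after k components = (λ_1 + ... + λ_k) / Σ λ:
  k = 1: 35/96 = 0.3646
  k = 2: (35 + 35)/96 = 70/96 = 0.7292
  k = 3: (35 + 35 + 26)/96 = 96/96 = 1

Summary (fraction, with percent):

explained: PC1 0.3646 (36.46%), PC2 0.3646 (36.46%), PC3 0.2708 (27.08%);  cumulative: 0.3646, 0.7292, 1


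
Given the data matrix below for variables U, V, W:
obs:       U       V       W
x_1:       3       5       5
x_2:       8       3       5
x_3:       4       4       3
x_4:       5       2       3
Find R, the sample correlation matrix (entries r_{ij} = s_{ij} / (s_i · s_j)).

Step 1 — column means:
  mean(U) = (3 + 8 + 4 + 5) / 4 = 20/4 = 5
  mean(V) = (5 + 3 + 4 + 2) / 4 = 14/4 = 3.5
  mean(W) = (5 + 5 + 3 + 3) / 4 = 16/4 = 4

Step 2 — sample variances and covariances s[i,j] = (1/(n-1)) · Σ_k (x_{k,i} - mean_i) · (x_{k,j} - mean_j), with n-1 = 3:
  s[U,U] = ((-2)·(-2) + (3)·(3) + (-1)·(-1) + (0)·(0)) / 3 = 14/3 = 4.6667
  s[U,V] = ((-2)·(1.5) + (3)·(-0.5) + (-1)·(0.5) + (0)·(-1.5)) / 3 = -5/3 = -1.6667
  s[U,W] = ((-2)·(1) + (3)·(1) + (-1)·(-1) + (0)·(-1)) / 3 = 2/3 = 0.6667
  s[V,V] = ((1.5)·(1.5) + (-0.5)·(-0.5) + (0.5)·(0.5) + (-1.5)·(-1.5)) / 3 = 5/3 = 1.6667
  s[V,W] = ((1.5)·(1) + (-0.5)·(1) + (0.5)·(-1) + (-1.5)·(-1)) / 3 = 2/3 = 0.6667
  s[W,W] = ((1)·(1) + (1)·(1) + (-1)·(-1) + (-1)·(-1)) / 3 = 4/3 = 1.3333
  Sample standard deviations s_i = √(s[i,i]):
  s(U) = √(4.6667) = 2.1602
  s(V) = √(1.6667) = 1.291
  s(W) = √(1.3333) = 1.1547

Step 3 — r_{ij} = s_{ij} / (s_i · s_j):
  r[U,U] = 1 (diagonal).
  r[U,V] = -1.6667 / (2.1602 · 1.291) = -1.6667 / 2.7889 = -0.5976
  r[U,W] = 0.6667 / (2.1602 · 1.1547) = 0.6667 / 2.4944 = 0.2673
  r[V,V] = 1 (diagonal).
  r[V,W] = 0.6667 / (1.291 · 1.1547) = 0.6667 / 1.4907 = 0.4472
  r[W,W] = 1 (diagonal).

R is symmetric with unit diagonal. Assembling:

R = [[1, -0.5976, 0.2673],
 [-0.5976, 1, 0.4472],
 [0.2673, 0.4472, 1]]


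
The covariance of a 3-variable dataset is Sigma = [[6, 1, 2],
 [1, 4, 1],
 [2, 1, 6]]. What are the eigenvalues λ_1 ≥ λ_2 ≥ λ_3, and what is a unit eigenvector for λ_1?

Step 1 — characteristic polynomial p(λ) = det(λI - Sigma) = λ³ - tr·λ² + c_1·λ - det, where tr = trace, c_1 = sum of the principal 2×2 minors, det = det(Sigma):
  tr = 6 + 4 + 6 = 16,
  c_1 = (6·4 - (1)²) + (6·6 - (2)²) + (4·6 - (1)²) = 23 + 32 + 23 = 78,
  det = 6·(4·6 - (1)²) - (1)·((1)·6 - (1)·(2)) + (2)·((1)·(1) - 4·(2)) = 6·(23) - (1)·(4) + (2)·(-7) = 120.
  So p(λ) = λ³ - 16λ² + 78λ - 120.
Step 2 — look for an integer root (rational root theorem: any rational root is an integer divisor of 120). Testing λ = 4:
  p(4) = 64 - 256 + 312 - 120 = 0  ✓
  Dividing out (λ - 4): p(λ) = (λ - 4)(λ² - 12λ + 30).
Step 3 — remaining eigenvalues from the quadratic λ² - 12λ + 30 = 0:
  Δ = 12² - 4·30 = 144 - 120 = 24,  λ = (12 ± √24)/2 = (12 ± 4.899)/2 ≈ 8.4495 or 3.5505.
  Sorted: λ_1 = 8.4495,  λ_2 = 4,  λ_3 = 3.5505  (check: sum = 16 = tr ✓).

Step 4 — unit eigenvector for λ_1 ≈ 8.4495: v spans the null space of (Sigma - λ_1 I), whose rows are
  r_1 = (-2.4495, 1, 2),  r_2 = (1, -4.4495, 1),  r_3 = (2, 1, -2.4495).
  v is orthogonal to every row, so take v ∝ r_1 × r_2 = ((1)·(1) - (2)·(-4.4495), (2)·(1) - (-2.4495)·(1), (-2.4495)·(-4.4495) - (1)·(1)) ≈ (9.899, 4.4495, 9.899).
  Let u = (9.899, 4.4495, 9.899).
  ||u|| = √((9.899)² + (4.4495)² + (9.899)²) = √(215.7775) ≈ 14.6894,  v_1 = u/||u|| ≈ (0.6739, 0.3029, 0.6739) (||v_1|| = 1).

λ_1 = 8.4495,  λ_2 = 4,  λ_3 = 3.5505;  v_1 ≈ (0.6739, 0.3029, 0.6739)


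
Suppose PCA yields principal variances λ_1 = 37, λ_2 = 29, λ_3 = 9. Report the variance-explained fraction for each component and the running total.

Step 1 — total variance = trace(Sigma) = Σ λ_i = 37 + 29 + 9 = 75.

Step 2 — fraction explained by component i = λ_i / Σ λ:
  PC1: 37/75 = 0.4933
  PC2: 29/75 = 0.3867
  PC3: 9/75 = 0.12

Step 3 — cumulative fraction after k components = (λ_1 + ... + λ_k) / Σ λ:
  k = 1: 37/75 = 0.4933
  k = 2: (37 + 29)/75 = 66/75 = 0.88
  k = 3: (37 + 29 + 9)/75 = 75/75 = 1

Summary (fraction, with percent):

explained: PC1 0.4933 (49.33%), PC2 0.3867 (38.67%), PC3 0.12 (12%);  cumulative: 0.4933, 0.88, 1


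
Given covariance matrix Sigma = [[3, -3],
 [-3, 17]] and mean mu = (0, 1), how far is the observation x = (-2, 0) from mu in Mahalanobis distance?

Step 1 — centre the observation: (x - mu) = (-2, -1).

Step 2 — invert Sigma. det(Sigma) = 3·17 - (-3)² = 42.
  Sigma^{-1} = (1/det) · [[d, -b], [-b, a]] = [[0.4048, 0.0714],
 [0.0714, 0.0714]].

Step 3 — form the quadratic (x - mu)^T · Sigma^{-1} · (x - mu):
  Sigma^{-1} · (x - mu) = (-0.881, -0.2143).
  (x - mu)^T · [Sigma^{-1} · (x - mu)] = (-2)·(-0.881) + (-1)·(-0.2143) = 1.9762.

Step 4 — take square root: d = √(1.9762) ≈ 1.4058.

d(x, mu) = √(1.9762) ≈ 1.4058


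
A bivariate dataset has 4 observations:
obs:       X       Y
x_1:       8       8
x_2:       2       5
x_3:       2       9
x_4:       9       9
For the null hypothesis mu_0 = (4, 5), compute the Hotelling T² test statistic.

Step 1 — sample mean vector:
  mean(X) = (8 + 2 + 2 + 9) / 4 = 21/4 = 5.25
  mean(Y) = (8 + 5 + 9 + 9) / 4 = 31/4 = 7.75
  x̄ = (5.25, 7.75),  deviation x̄ - mu_0 = (5.25, 7.75) - (4, 5) = (1.25, 2.75).

Step 2 — sample covariance matrix, S[i,j] = (1/(n-1)) · Σ_k (x_{k,i} - mean_i) · (x_{k,j} - mean_j), divisor n-1 = 3:
  S[X,X] = ((2.75)·(2.75) + (-3.25)·(-3.25) + (-3.25)·(-3.25) + (3.75)·(3.75)) / 3 = 42.75/3 = 14.25
  S[X,Y] = ((2.75)·(0.25) + (-3.25)·(-2.75) + (-3.25)·(1.25) + (3.75)·(1.25)) / 3 = 10.25/3 = 3.4167
  S[Y,Y] = ((0.25)·(0.25) + (-2.75)·(-2.75) + (1.25)·(1.25) + (1.25)·(1.25)) / 3 = 10.75/3 = 3.5833
  S = [[14.25, 3.4167],
 [3.4167, 3.5833]].

Step 3 — invert S. det(S) = 14.25·3.5833 - (3.4167)² = 39.3889.
  S^{-1} = (1/det) · [[d, -b], [-b, a]] = [[0.091, -0.0867],
 [-0.0867, 0.3618]].

Step 4 — quadratic form (x̄ - mu_0)^T · S^{-1} · (x̄ - mu_0):
  S^{-1} · (x̄ - mu_0) = (-0.1248, 0.8865),
  (x̄ - mu_0)^T · [...] = (1.25)·(-0.1248) + (2.75)·(0.8865) = 2.2817.

Step 5 — scale by n: T² = 4 · 2.2817 = 9.1269.

T² ≈ 9.1269


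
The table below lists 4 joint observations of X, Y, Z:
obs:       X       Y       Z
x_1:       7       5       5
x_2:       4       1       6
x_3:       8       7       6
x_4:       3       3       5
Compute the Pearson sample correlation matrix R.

Step 1 — column means:
  mean(X) = (7 + 4 + 8 + 3) / 4 = 22/4 = 5.5
  mean(Y) = (5 + 1 + 7 + 3) / 4 = 16/4 = 4
  mean(Z) = (5 + 6 + 6 + 5) / 4 = 22/4 = 5.5

Step 2 — sample variances and covariances s[i,j] = (1/(n-1)) · Σ_k (x_{k,i} - mean_i) · (x_{k,j} - mean_j), with n-1 = 3:
  s[X,X] = ((1.5)·(1.5) + (-1.5)·(-1.5) + (2.5)·(2.5) + (-2.5)·(-2.5)) / 3 = 17/3 = 5.6667
  s[X,Y] = ((1.5)·(1) + (-1.5)·(-3) + (2.5)·(3) + (-2.5)·(-1)) / 3 = 16/3 = 5.3333
  s[X,Z] = ((1.5)·(-0.5) + (-1.5)·(0.5) + (2.5)·(0.5) + (-2.5)·(-0.5)) / 3 = 1/3 = 0.3333
  s[Y,Y] = ((1)·(1) + (-3)·(-3) + (3)·(3) + (-1)·(-1)) / 3 = 20/3 = 6.6667
  s[Y,Z] = ((1)·(-0.5) + (-3)·(0.5) + (3)·(0.5) + (-1)·(-0.5)) / 3 = 0/3 = 0
  s[Z,Z] = ((-0.5)·(-0.5) + (0.5)·(0.5) + (0.5)·(0.5) + (-0.5)·(-0.5)) / 3 = 1/3 = 0.3333
  Sample standard deviations s_i = √(s[i,i]):
  s(X) = √(5.6667) = 2.3805
  s(Y) = √(6.6667) = 2.582
  s(Z) = √(0.3333) = 0.5774

Step 3 — r_{ij} = s_{ij} / (s_i · s_j):
  r[X,X] = 1 (diagonal).
  r[X,Y] = 5.3333 / (2.3805 · 2.582) = 5.3333 / 6.1464 = 0.8677
  r[X,Z] = 0.3333 / (2.3805 · 0.5774) = 0.3333 / 1.3744 = 0.2425
  r[Y,Y] = 1 (diagonal).
  r[Y,Z] = 0 / (2.582 · 0.5774) = 0 / 1.4907 = 0
  r[Z,Z] = 1 (diagonal).

R is symmetric with unit diagonal. Assembling:

R = [[1, 0.8677, 0.2425],
 [0.8677, 1, 0],
 [0.2425, 0, 1]]


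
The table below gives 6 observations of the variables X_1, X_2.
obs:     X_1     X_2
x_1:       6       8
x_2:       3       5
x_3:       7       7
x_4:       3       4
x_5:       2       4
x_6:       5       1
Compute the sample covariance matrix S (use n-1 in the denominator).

Step 1 — column means:
  mean(X_1) = (6 + 3 + 7 + 3 + 2 + 5) / 6 = 26/6 = 4.3333
  mean(X_2) = (8 + 5 + 7 + 4 + 4 + 1) / 6 = 29/6 = 4.8333

Step 2 — sample covariance S[i,j] = (1/(n-1)) · Σ_k (x_{k,i} - mean_i) · (x_{k,j} - mean_j), with n-1 = 5.
  S[X_1,X_1] = ((1.6667)·(1.6667) + (-1.3333)·(-1.3333) + (2.6667)·(2.6667) + (-1.3333)·(-1.3333) + (-2.3333)·(-2.3333) + (0.6667)·(0.6667)) / 5 = 19.3333/5 = 3.8667
  S[X_1,X_2] = ((1.6667)·(3.1667) + (-1.3333)·(0.1667) + (2.6667)·(2.1667) + (-1.3333)·(-0.8333) + (-2.3333)·(-0.8333) + (0.6667)·(-3.8333)) / 5 = 11.3333/5 = 2.2667
  S[X_2,X_2] = ((3.1667)·(3.1667) + (0.1667)·(0.1667) + (2.1667)·(2.1667) + (-0.8333)·(-0.8333) + (-0.8333)·(-0.8333) + (-3.8333)·(-3.8333)) / 5 = 30.8333/5 = 6.1667

S is symmetric (S[j,i] = S[i,j]). Assembling:

S = [[3.8667, 2.2667],
 [2.2667, 6.1667]]


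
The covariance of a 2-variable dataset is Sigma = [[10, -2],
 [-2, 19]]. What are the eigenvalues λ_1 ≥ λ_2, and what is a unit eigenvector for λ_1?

Step 1 — characteristic polynomial of 2×2 Sigma:
  det(Sigma - λI) = λ² - trace · λ + det = 0.
  trace = 10 + 19 = 29, det = 10·19 - (-2)² = 186.
Step 2 — discriminant:
  Δ = trace² - 4·det = 841 - 744 = 97.
Step 3 — eigenvalues:
  λ = (trace ± √Δ)/2 = (29 ± 9.8489)/2,
  λ_1 = 19.4244,  λ_2 = 9.5756.

Step 4 — unit eigenvector for λ_1: solve (Sigma - λ_1 I)v = 0. First row:
  (10 - 19.4244)·v_x + (-2)·v_y = 0, i.e. (-9.4244)·v_x + (-2)·v_y = 0,
  so v ∝ (b, λ_1 - a) = (-2, 9.4244); multiply by -1 so the first entry is positive: u = (2, -9.4244).
  ||u|| = √((2)² + (-9.4244)²) = √(92.8199) ≈ 9.6343,
  v_1 = u/||u|| ≈ (0.2076, -0.9782) (||v_1|| = 1).

λ_1 = 19.4244,  λ_2 = 9.5756;  v_1 ≈ (0.2076, -0.9782)


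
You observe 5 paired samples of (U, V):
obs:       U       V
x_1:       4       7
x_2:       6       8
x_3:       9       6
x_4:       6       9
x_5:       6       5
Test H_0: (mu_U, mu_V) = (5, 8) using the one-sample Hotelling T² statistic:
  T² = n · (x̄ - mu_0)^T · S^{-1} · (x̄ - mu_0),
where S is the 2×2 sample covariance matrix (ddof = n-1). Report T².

Step 1 — sample mean vector:
  mean(U) = (4 + 6 + 9 + 6 + 6) / 5 = 31/5 = 6.2
  mean(V) = (7 + 8 + 6 + 9 + 5) / 5 = 35/5 = 7
  x̄ = (6.2, 7),  deviation x̄ - mu_0 = (6.2, 7) - (5, 8) = (1.2, -1).

Step 2 — sample covariance matrix, S[i,j] = (1/(n-1)) · Σ_k (x_{k,i} - mean_i) · (x_{k,j} - mean_j), divisor n-1 = 4:
  S[U,U] = ((-2.2)·(-2.2) + (-0.2)·(-0.2) + (2.8)·(2.8) + (-0.2)·(-0.2) + (-0.2)·(-0.2)) / 4 = 12.8/4 = 3.2
  S[U,V] = ((-2.2)·(0) + (-0.2)·(1) + (2.8)·(-1) + (-0.2)·(2) + (-0.2)·(-2)) / 4 = -3/4 = -0.75
  S[V,V] = ((0)·(0) + (1)·(1) + (-1)·(-1) + (2)·(2) + (-2)·(-2)) / 4 = 10/4 = 2.5
  S = [[3.2, -0.75],
 [-0.75, 2.5]].

Step 3 — invert S. det(S) = 3.2·2.5 - (-0.75)² = 7.4375.
  S^{-1} = (1/det) · [[d, -b], [-b, a]] = [[0.3361, 0.1008],
 [0.1008, 0.4303]].

Step 4 — quadratic form (x̄ - mu_0)^T · S^{-1} · (x̄ - mu_0):
  S^{-1} · (x̄ - mu_0) = (0.3025, -0.3092),
  (x̄ - mu_0)^T · [...] = (1.2)·(0.3025) + (-1)·(-0.3092) = 0.6723.

Step 5 — scale by n: T² = 5 · 0.6723 = 3.3613.

T² ≈ 3.3613


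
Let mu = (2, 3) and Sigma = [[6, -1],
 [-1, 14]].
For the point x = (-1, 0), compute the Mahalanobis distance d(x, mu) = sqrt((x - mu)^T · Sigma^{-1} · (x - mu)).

Step 1 — centre the observation: (x - mu) = (-3, -3).

Step 2 — invert Sigma. det(Sigma) = 6·14 - (-1)² = 83.
  Sigma^{-1} = (1/det) · [[d, -b], [-b, a]] = [[0.1687, 0.012],
 [0.012, 0.0723]].

Step 3 — form the quadratic (x - mu)^T · Sigma^{-1} · (x - mu):
  Sigma^{-1} · (x - mu) = (-0.5422, -0.253).
  (x - mu)^T · [Sigma^{-1} · (x - mu)] = (-3)·(-0.5422) + (-3)·(-0.253) = 2.3855.

Step 4 — take square root: d = √(2.3855) ≈ 1.5445.

d(x, mu) = √(2.3855) ≈ 1.5445


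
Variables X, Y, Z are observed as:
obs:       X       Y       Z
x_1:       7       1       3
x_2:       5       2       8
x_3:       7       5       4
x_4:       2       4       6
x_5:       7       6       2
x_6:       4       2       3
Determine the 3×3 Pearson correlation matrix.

Step 1 — column means:
  mean(X) = (7 + 5 + 7 + 2 + 7 + 4) / 6 = 32/6 = 5.3333
  mean(Y) = (1 + 2 + 5 + 4 + 6 + 2) / 6 = 20/6 = 3.3333
  mean(Z) = (3 + 8 + 4 + 6 + 2 + 3) / 6 = 26/6 = 4.3333

Step 2 — sample variances and covariances s[i,j] = (1/(n-1)) · Σ_k (x_{k,i} - mean_i) · (x_{k,j} - mean_j), with n-1 = 5:
  s[X,X] = ((1.6667)·(1.6667) + (-0.3333)·(-0.3333) + (1.6667)·(1.6667) + (-3.3333)·(-3.3333) + (1.6667)·(1.6667) + (-1.3333)·(-1.3333)) / 5 = 21.3333/5 = 4.2667
  s[X,Y] = ((1.6667)·(-2.3333) + (-0.3333)·(-1.3333) + (1.6667)·(1.6667) + (-3.3333)·(0.6667) + (1.6667)·(2.6667) + (-1.3333)·(-1.3333)) / 5 = 3.3333/5 = 0.6667
  s[X,Z] = ((1.6667)·(-1.3333) + (-0.3333)·(3.6667) + (1.6667)·(-0.3333) + (-3.3333)·(1.6667) + (1.6667)·(-2.3333) + (-1.3333)·(-1.3333)) / 5 = -11.6667/5 = -2.3333
  s[Y,Y] = ((-2.3333)·(-2.3333) + (-1.3333)·(-1.3333) + (1.6667)·(1.6667) + (0.6667)·(0.6667) + (2.6667)·(2.6667) + (-1.3333)·(-1.3333)) / 5 = 19.3333/5 = 3.8667
  s[Y,Z] = ((-2.3333)·(-1.3333) + (-1.3333)·(3.6667) + (1.6667)·(-0.3333) + (0.6667)·(1.6667) + (2.6667)·(-2.3333) + (-1.3333)·(-1.3333)) / 5 = -5.6667/5 = -1.1333
  s[Z,Z] = ((-1.3333)·(-1.3333) + (3.6667)·(3.6667) + (-0.3333)·(-0.3333) + (1.6667)·(1.6667) + (-2.3333)·(-2.3333) + (-1.3333)·(-1.3333)) / 5 = 25.3333/5 = 5.0667
  Sample standard deviations s_i = √(s[i,i]):
  s(X) = √(4.2667) = 2.0656
  s(Y) = √(3.8667) = 1.9664
  s(Z) = √(5.0667) = 2.2509

Step 3 — r_{ij} = s_{ij} / (s_i · s_j):
  r[X,X] = 1 (diagonal).
  r[X,Y] = 0.6667 / (2.0656 · 1.9664) = 0.6667 / 4.0617 = 0.1641
  r[X,Z] = -2.3333 / (2.0656 · 2.2509) = -2.3333 / 4.6495 = -0.5018
  r[Y,Y] = 1 (diagonal).
  r[Y,Z] = -1.1333 / (1.9664 · 2.2509) = -1.1333 / 4.4262 = -0.2561
  r[Z,Z] = 1 (diagonal).

R is symmetric with unit diagonal. Assembling:

R = [[1, 0.1641, -0.5018],
 [0.1641, 1, -0.2561],
 [-0.5018, -0.2561, 1]]


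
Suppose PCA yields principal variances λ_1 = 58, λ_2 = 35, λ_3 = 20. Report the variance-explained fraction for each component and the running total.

Step 1 — total variance = trace(Sigma) = Σ λ_i = 58 + 35 + 20 = 113.

Step 2 — fraction explained by component i = λ_i / Σ λ:
  PC1: 58/113 = 0.5133
  PC2: 35/113 = 0.3097
  PC3: 20/113 = 0.177

Step 3 — cumulative fraction after k components = (λ_1 + ... + λ_k) / Σ λ:
  k = 1: 58/113 = 0.5133
  k = 2: (58 + 35)/113 = 93/113 = 0.823
  k = 3: (58 + 35 + 20)/113 = 113/113 = 1

Summary (fraction, with percent):

explained: PC1 0.5133 (51.33%), PC2 0.3097 (30.97%), PC3 0.177 (17.7%);  cumulative: 0.5133, 0.823, 1


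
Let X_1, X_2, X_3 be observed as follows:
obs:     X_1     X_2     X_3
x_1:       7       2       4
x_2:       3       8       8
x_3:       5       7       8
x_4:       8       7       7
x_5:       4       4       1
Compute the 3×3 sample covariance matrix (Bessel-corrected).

Step 1 — column means:
  mean(X_1) = (7 + 3 + 5 + 8 + 4) / 5 = 27/5 = 5.4
  mean(X_2) = (2 + 8 + 7 + 7 + 4) / 5 = 28/5 = 5.6
  mean(X_3) = (4 + 8 + 8 + 7 + 1) / 5 = 28/5 = 5.6

Step 2 — sample covariance S[i,j] = (1/(n-1)) · Σ_k (x_{k,i} - mean_i) · (x_{k,j} - mean_j), with n-1 = 4.
  S[X_1,X_1] = ((1.6)·(1.6) + (-2.4)·(-2.4) + (-0.4)·(-0.4) + (2.6)·(2.6) + (-1.4)·(-1.4)) / 4 = 17.2/4 = 4.3
  S[X_1,X_2] = ((1.6)·(-3.6) + (-2.4)·(2.4) + (-0.4)·(1.4) + (2.6)·(1.4) + (-1.4)·(-1.6)) / 4 = -6.2/4 = -1.55
  S[X_1,X_3] = ((1.6)·(-1.6) + (-2.4)·(2.4) + (-0.4)·(2.4) + (2.6)·(1.4) + (-1.4)·(-4.6)) / 4 = 0.8/4 = 0.2
  S[X_2,X_2] = ((-3.6)·(-3.6) + (2.4)·(2.4) + (1.4)·(1.4) + (1.4)·(1.4) + (-1.6)·(-1.6)) / 4 = 25.2/4 = 6.3
  S[X_2,X_3] = ((-3.6)·(-1.6) + (2.4)·(2.4) + (1.4)·(2.4) + (1.4)·(1.4) + (-1.6)·(-4.6)) / 4 = 24.2/4 = 6.05
  S[X_3,X_3] = ((-1.6)·(-1.6) + (2.4)·(2.4) + (2.4)·(2.4) + (1.4)·(1.4) + (-4.6)·(-4.6)) / 4 = 37.2/4 = 9.3

S is symmetric (S[j,i] = S[i,j]). Assembling:

S = [[4.3, -1.55, 0.2],
 [-1.55, 6.3, 6.05],
 [0.2, 6.05, 9.3]]
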